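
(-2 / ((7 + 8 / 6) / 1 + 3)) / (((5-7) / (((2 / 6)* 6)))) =3 / 17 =0.18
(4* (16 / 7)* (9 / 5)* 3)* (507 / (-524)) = -219024 / 4585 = -47.77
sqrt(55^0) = 1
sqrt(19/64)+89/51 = sqrt(19)/8+89/51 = 2.29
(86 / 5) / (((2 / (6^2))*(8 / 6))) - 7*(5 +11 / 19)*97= -337811 / 95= -3555.91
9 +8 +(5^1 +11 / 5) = 121 / 5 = 24.20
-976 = -976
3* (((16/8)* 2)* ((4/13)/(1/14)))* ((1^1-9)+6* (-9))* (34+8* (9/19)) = -29914752/247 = -121112.36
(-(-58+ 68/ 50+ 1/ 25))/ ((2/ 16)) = 2264/ 5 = 452.80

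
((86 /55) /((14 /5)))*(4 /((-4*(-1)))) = 43 /77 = 0.56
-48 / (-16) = 3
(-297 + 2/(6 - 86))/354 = -11881/14160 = -0.84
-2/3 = -0.67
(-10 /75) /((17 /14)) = -28 /255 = -0.11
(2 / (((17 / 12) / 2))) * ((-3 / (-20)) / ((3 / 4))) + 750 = 63798 / 85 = 750.56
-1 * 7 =-7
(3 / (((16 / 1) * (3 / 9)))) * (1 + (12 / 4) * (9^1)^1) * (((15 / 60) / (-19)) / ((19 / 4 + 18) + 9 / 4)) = -63 / 7600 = -0.01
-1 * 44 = -44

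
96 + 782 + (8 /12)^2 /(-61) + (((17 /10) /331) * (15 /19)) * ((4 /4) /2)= 12125672807 /13810644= 877.99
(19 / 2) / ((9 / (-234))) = -247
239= 239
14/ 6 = 7/ 3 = 2.33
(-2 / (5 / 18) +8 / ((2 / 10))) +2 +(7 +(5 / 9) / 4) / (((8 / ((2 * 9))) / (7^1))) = 11779 / 80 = 147.24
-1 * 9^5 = -59049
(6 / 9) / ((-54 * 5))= -1 / 405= -0.00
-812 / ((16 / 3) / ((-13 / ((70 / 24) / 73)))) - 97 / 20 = 990659 / 20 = 49532.95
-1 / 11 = -0.09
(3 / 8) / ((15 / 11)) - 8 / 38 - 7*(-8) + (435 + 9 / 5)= 374577 / 760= 492.86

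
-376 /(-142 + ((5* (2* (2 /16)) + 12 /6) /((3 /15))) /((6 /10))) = 4512 /1379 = 3.27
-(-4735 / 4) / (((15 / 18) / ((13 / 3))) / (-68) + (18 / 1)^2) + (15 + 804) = 471238183 / 572827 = 822.65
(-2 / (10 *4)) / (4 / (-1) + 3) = 1 / 20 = 0.05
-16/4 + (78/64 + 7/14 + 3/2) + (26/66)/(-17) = -0.80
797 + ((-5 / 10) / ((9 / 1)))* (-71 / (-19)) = 272503 / 342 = 796.79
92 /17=5.41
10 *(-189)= -1890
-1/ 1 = -1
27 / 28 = 0.96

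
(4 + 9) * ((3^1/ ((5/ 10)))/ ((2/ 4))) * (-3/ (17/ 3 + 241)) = -351/ 185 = -1.90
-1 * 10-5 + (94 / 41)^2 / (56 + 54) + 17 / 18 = -23311591 / 1664190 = -14.01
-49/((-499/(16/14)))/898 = 28/224051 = 0.00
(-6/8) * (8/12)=-1/2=-0.50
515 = 515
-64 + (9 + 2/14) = -384/7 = -54.86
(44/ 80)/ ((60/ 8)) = 0.07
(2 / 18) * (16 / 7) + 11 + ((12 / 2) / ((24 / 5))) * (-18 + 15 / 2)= -943 / 504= -1.87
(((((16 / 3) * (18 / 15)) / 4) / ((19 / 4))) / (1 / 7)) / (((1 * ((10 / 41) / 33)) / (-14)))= -2121504 / 475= -4466.32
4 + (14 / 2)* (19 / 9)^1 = 18.78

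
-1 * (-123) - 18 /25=3057 /25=122.28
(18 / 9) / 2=1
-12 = -12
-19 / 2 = -9.50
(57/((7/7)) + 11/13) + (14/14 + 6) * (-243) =-21361/13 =-1643.15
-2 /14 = -1 /7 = -0.14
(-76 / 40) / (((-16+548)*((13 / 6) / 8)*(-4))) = 3 / 910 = 0.00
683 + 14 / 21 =2051 / 3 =683.67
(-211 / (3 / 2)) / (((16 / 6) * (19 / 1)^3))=-0.01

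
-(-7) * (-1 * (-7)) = 49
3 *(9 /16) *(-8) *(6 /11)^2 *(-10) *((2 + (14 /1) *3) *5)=97200 /11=8836.36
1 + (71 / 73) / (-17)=1170 / 1241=0.94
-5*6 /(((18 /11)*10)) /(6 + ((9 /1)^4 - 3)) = -11 /39384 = -0.00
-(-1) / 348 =0.00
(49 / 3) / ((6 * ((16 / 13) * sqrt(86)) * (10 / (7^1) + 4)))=4459 * sqrt(86) / 941184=0.04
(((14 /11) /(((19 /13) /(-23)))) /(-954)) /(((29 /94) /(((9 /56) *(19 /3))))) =14053 /202884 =0.07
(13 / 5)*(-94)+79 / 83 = -101031 / 415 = -243.45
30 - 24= 6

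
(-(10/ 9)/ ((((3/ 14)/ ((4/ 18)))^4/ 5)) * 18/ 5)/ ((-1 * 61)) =12293120/ 32417901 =0.38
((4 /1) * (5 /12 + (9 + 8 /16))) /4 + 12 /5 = 739 /60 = 12.32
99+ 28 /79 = 7849 /79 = 99.35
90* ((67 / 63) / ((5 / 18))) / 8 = 603 / 14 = 43.07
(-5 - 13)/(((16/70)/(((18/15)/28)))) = -27/8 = -3.38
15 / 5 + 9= 12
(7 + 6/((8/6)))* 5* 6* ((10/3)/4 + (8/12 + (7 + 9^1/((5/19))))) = 29463/2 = 14731.50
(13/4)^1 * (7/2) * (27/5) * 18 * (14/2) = 154791/20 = 7739.55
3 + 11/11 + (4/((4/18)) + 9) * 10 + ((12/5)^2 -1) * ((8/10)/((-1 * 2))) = 34012/125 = 272.10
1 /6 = 0.17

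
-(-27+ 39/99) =878/33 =26.61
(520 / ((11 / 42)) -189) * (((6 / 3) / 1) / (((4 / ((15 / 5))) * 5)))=59283 / 110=538.94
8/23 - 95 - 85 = -4132/23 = -179.65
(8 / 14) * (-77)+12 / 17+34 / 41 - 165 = -144603 / 697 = -207.46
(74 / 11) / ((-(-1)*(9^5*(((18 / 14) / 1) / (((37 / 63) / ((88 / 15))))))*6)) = 6845 / 4629913992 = 0.00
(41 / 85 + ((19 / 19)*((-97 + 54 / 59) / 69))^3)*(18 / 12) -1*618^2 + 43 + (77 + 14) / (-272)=-381884.66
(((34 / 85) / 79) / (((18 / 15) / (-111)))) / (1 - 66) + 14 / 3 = 72001 / 15405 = 4.67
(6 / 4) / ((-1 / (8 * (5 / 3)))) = -20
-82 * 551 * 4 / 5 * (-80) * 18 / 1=52049664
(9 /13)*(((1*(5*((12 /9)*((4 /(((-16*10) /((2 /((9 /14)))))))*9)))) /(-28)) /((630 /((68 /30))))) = 17 /40950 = 0.00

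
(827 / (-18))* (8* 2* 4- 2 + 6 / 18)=-154649 / 54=-2863.87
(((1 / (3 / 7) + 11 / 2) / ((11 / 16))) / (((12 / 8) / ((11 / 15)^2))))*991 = 8197552 / 2025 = 4048.17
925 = 925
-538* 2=-1076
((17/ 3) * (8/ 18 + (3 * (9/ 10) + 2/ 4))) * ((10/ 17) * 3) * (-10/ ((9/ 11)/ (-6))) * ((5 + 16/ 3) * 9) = 2236960/ 9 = 248551.11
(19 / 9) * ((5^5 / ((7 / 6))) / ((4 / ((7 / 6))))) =59375 / 36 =1649.31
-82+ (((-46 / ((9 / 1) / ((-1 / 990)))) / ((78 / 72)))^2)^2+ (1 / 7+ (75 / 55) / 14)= -158981563091505187981 / 1944496919724108750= -81.76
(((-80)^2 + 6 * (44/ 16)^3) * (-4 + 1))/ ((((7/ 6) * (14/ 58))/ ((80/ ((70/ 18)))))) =-1429897.25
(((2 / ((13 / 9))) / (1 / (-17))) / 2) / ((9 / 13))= -17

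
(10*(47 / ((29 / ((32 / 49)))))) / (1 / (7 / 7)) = 15040 / 1421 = 10.58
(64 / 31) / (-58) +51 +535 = 526782 / 899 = 585.96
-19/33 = -0.58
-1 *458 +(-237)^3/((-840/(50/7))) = 22096987/196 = 112739.73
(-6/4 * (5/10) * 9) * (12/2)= -81/2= -40.50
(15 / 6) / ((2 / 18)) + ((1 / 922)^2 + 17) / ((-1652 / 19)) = 31323045129 / 1404338768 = 22.30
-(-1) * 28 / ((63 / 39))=52 / 3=17.33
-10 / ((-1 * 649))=10 / 649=0.02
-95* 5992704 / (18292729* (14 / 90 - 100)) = 25618809600 / 82189231397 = 0.31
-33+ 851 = 818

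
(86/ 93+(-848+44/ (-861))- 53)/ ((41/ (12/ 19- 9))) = 1273339469/ 6930763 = 183.72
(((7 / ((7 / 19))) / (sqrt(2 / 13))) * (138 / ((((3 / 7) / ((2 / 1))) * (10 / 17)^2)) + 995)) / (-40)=-339169 * sqrt(26) / 500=-3458.86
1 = 1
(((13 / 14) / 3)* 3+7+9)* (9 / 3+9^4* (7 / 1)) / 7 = 5442705 / 49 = 111075.61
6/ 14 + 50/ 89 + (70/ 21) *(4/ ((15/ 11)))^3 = 107388689/ 1261575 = 85.12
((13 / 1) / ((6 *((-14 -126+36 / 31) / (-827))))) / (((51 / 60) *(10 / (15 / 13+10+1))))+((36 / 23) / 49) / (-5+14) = 2282978029 / 123690504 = 18.46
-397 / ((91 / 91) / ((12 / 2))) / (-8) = 1191 / 4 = 297.75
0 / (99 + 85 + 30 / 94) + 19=19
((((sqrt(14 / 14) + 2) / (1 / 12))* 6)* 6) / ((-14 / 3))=-277.71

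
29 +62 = 91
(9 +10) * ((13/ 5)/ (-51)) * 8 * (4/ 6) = -3952/ 765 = -5.17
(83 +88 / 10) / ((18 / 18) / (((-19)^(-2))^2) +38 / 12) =2754 / 3909725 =0.00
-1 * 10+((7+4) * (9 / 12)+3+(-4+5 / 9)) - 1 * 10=-12.19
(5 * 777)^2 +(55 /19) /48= 13765021255 /912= 15093225.06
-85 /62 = -1.37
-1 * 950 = -950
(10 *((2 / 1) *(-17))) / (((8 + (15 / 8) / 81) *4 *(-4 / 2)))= 9180 / 1733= 5.30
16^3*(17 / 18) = 34816 / 9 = 3868.44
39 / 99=13 / 33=0.39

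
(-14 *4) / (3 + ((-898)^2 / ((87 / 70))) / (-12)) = 14616 / 14111287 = 0.00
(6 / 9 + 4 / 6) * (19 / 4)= 19 / 3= 6.33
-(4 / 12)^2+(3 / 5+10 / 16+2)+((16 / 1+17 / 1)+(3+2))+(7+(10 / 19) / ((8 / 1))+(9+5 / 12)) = 393959 / 6840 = 57.60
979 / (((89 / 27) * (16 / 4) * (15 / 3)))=14.85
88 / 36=22 / 9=2.44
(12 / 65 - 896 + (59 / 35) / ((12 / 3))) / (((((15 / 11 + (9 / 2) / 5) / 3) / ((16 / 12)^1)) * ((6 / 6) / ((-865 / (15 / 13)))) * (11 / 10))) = 5638474820 / 5229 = 1078308.44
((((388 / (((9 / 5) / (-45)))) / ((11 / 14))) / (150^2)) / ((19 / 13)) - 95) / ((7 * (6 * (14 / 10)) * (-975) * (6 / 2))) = 4485029 / 8087829750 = 0.00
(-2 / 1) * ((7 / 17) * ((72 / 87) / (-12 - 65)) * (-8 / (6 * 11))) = -64 / 59653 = -0.00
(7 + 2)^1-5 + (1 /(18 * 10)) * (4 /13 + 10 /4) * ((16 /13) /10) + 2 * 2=304273 /38025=8.00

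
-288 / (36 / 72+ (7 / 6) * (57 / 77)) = -1056 / 5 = -211.20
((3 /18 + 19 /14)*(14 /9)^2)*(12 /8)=448 /81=5.53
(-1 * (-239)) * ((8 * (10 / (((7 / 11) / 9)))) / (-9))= -30045.71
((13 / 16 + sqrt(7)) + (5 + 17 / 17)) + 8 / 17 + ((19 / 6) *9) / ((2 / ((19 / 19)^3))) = sqrt(7) + 5857 / 272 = 24.18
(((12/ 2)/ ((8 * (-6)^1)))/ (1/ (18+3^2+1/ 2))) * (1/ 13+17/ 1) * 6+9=-17847/ 52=-343.21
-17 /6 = -2.83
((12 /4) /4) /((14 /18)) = 27 /28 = 0.96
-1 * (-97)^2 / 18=-9409 / 18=-522.72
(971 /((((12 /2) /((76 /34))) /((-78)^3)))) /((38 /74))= -5683076568 /17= -334298621.65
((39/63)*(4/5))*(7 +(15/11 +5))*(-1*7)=-2548/55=-46.33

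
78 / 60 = 13 / 10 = 1.30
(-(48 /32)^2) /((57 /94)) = -141 /38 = -3.71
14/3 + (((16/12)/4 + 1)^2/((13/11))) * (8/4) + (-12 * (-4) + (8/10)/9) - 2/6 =3603/65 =55.43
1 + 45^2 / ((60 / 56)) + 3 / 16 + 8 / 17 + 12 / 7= 3604981 / 1904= 1893.37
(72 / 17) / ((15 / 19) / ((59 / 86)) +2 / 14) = 564984 / 172567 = 3.27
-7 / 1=-7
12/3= 4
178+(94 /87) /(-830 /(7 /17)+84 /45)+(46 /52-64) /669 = 3162645878541 /17777149234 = 177.91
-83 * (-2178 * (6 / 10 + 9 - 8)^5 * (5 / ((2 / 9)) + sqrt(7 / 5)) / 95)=5923602432 * sqrt(35) / 1484375 + 26656210944 / 59375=472555.64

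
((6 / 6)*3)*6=18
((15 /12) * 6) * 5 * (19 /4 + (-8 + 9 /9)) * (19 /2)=-12825 /16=-801.56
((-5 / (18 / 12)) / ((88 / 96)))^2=1600 / 121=13.22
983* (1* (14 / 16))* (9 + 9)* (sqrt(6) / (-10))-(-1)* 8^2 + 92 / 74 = 2414 / 37-61929* sqrt(6) / 40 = -3727.12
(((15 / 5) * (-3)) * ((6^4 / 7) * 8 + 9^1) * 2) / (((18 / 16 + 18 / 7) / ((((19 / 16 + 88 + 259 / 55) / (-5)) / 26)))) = 861903099 / 164450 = 5241.13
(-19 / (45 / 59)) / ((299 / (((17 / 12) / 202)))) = -19057 / 32614920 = -0.00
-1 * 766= -766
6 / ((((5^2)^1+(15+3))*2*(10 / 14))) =21 / 215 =0.10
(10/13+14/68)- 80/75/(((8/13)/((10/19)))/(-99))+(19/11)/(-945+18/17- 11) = 34225752215/374916113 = 91.29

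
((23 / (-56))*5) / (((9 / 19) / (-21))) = 2185 / 24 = 91.04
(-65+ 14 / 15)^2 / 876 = 923521 / 197100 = 4.69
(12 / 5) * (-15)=-36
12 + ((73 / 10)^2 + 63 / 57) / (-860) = 19504649 / 1634000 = 11.94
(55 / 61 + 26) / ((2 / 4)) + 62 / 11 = 39884 / 671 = 59.44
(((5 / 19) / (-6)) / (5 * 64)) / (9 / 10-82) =0.00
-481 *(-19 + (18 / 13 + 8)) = 4625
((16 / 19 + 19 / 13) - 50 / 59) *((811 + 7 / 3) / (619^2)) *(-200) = -10355848000 / 16751415759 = -0.62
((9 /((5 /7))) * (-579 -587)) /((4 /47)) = -1726263 /10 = -172626.30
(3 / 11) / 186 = 1 / 682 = 0.00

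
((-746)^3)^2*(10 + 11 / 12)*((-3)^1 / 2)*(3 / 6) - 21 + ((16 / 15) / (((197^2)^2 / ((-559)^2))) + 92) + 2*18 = -31881624438227067574784513039 / 22592077215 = -1411186060264492929.00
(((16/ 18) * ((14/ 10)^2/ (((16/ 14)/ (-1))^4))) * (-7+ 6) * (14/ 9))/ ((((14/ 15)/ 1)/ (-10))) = 117649/ 6912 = 17.02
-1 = -1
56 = 56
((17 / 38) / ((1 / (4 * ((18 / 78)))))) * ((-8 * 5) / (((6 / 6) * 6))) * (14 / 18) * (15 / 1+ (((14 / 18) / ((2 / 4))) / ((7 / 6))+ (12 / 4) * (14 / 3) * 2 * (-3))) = 966280 / 6669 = 144.89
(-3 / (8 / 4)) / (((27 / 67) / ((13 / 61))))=-871 / 1098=-0.79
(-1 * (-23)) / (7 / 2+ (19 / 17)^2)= 13294 / 2745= 4.84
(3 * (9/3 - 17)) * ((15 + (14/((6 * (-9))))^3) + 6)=-5782000/6561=-881.27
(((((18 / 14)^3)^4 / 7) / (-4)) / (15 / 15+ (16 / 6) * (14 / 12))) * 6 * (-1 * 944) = 3599282012913864 / 3584893385059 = 1004.01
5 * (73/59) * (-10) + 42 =-1172/59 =-19.86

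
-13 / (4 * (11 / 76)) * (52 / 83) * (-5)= 64220 / 913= 70.34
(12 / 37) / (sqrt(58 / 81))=54 * sqrt(58) / 1073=0.38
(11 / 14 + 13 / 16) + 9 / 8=305 / 112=2.72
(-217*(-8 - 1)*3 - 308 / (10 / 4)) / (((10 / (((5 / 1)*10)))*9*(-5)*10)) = -28679 / 450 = -63.73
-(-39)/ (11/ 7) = 273/ 11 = 24.82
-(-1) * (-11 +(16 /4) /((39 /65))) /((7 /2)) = -26 /21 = -1.24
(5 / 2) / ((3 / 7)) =5.83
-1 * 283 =-283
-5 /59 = -0.08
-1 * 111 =-111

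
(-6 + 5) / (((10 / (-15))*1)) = 3 / 2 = 1.50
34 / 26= 17 / 13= 1.31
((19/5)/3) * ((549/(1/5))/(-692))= -5.02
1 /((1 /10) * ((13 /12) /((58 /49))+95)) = 6960 /66757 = 0.10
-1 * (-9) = 9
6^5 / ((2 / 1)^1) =3888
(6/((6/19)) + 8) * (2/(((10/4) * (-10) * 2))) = -27/25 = -1.08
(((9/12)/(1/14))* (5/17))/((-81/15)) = -175/306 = -0.57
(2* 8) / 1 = 16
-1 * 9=-9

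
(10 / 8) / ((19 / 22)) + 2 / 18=533 / 342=1.56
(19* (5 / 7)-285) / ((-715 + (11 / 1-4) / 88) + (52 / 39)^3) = 4514400 / 11851133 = 0.38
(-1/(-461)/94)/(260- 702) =-1/19153628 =-0.00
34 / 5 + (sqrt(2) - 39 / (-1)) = sqrt(2) + 229 / 5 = 47.21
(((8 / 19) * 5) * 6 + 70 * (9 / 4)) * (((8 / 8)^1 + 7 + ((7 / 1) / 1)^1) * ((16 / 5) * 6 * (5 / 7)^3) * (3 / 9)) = 38790000 / 6517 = 5952.13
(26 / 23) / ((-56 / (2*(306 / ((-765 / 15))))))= 39 / 161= 0.24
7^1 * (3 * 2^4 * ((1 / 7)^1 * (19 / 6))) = 152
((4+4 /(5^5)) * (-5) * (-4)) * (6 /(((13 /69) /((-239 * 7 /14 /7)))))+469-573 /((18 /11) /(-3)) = -4776040011 /113750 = -41987.16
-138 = -138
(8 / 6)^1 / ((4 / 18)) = 6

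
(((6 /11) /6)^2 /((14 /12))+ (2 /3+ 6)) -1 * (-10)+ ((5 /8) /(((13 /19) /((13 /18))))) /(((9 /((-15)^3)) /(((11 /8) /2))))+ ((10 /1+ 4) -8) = -31963397 /216832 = -147.41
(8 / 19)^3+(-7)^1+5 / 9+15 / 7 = -1826533 / 432117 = -4.23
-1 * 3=-3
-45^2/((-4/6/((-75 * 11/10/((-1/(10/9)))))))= 556875/2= 278437.50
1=1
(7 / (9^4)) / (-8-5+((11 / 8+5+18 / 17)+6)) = 952 / 387099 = 0.00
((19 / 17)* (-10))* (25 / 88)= -2375 / 748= -3.18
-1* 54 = -54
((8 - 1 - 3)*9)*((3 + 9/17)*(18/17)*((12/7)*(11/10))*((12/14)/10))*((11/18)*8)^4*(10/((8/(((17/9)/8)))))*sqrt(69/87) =82458112*sqrt(667)/652239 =3265.05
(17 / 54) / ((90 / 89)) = 0.31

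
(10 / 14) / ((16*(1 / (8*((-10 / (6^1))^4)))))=3125 / 1134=2.76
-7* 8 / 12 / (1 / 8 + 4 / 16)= -12.44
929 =929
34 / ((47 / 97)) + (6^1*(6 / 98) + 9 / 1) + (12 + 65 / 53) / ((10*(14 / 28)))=50155778 / 610295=82.18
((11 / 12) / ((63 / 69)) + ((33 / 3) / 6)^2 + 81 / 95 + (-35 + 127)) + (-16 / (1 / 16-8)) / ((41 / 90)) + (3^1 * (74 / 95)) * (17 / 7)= 107.32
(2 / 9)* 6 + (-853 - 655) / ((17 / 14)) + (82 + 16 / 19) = -1121818 / 969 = -1157.71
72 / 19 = 3.79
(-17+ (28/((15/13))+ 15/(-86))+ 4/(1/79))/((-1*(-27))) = 416789/34830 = 11.97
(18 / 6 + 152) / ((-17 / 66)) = -10230 / 17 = -601.76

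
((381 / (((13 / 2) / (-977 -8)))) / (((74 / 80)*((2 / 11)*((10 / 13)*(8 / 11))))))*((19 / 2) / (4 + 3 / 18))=-1399103.05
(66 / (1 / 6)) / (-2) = -198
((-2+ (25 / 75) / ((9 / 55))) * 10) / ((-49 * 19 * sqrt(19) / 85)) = -850 * sqrt(19) / 477603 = -0.01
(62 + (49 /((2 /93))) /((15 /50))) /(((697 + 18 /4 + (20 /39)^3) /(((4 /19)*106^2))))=2148822707616 /83240557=25814.61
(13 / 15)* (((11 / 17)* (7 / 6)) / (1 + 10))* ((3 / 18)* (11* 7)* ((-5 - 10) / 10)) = -7007 / 6120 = -1.14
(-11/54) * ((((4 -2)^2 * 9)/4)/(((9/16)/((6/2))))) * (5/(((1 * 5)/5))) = -440/9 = -48.89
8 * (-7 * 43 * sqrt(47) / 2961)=-344 * sqrt(47) / 423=-5.58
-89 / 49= -1.82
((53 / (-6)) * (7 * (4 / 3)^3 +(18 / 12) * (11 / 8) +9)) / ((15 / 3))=-633191 / 12960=-48.86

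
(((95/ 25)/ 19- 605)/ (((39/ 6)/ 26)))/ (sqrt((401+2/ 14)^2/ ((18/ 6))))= -392 *sqrt(3)/ 65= -10.45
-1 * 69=-69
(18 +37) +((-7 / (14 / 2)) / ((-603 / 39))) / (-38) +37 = 702683 / 7638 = 92.00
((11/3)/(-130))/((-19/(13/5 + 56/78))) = 7117/1444950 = 0.00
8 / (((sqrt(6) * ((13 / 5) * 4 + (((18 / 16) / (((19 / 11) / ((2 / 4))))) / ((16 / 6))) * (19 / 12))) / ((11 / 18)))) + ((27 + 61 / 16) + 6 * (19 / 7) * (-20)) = -33029 / 112 + 56320 * sqrt(6) / 732213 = -294.71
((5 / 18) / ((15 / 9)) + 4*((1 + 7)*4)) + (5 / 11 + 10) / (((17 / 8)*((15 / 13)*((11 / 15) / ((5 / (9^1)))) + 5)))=7666409 / 59466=128.92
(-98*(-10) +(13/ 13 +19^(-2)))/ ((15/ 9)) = 1062426/ 1805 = 588.60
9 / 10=0.90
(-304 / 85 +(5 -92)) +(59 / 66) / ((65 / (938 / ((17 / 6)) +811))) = -496387 / 6630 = -74.87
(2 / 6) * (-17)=-17 / 3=-5.67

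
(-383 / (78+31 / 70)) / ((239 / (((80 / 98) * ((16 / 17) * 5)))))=-12256000 / 156169531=-0.08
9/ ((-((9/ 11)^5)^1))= -161051/ 6561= -24.55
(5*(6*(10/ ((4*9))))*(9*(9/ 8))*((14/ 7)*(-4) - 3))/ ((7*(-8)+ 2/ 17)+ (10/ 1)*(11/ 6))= 24.72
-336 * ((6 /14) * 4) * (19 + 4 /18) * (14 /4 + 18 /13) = -703072 /13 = -54082.46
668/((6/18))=2004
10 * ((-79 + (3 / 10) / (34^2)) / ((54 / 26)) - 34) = -22484161 / 31212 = -720.37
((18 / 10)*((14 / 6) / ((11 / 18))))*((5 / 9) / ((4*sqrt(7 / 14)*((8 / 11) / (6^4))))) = 1701*sqrt(2) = 2405.58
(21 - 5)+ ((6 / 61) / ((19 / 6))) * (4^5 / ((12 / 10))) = 49264 / 1159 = 42.51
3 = 3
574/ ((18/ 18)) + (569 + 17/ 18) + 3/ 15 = 1144.14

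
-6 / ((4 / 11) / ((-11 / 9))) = 121 / 6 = 20.17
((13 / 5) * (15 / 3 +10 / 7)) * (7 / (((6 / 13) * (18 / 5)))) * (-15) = -4225 / 4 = -1056.25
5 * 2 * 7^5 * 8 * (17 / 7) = 3265360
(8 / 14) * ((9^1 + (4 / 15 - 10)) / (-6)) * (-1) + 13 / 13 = 293 / 315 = 0.93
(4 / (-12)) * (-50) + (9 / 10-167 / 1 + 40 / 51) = -75811 / 510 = -148.65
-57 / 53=-1.08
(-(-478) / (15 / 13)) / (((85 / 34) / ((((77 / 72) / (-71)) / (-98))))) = 34177 / 1341900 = 0.03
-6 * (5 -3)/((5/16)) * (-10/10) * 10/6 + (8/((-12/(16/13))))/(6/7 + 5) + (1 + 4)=110107/1599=68.86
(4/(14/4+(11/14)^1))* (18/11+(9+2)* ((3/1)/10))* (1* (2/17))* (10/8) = 1267/1870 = 0.68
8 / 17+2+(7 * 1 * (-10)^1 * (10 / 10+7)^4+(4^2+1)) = -4873909 / 17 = -286700.53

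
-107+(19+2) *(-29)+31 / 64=-45793 / 64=-715.52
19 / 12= 1.58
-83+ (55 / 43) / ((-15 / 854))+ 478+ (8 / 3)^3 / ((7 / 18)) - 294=23159 / 301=76.94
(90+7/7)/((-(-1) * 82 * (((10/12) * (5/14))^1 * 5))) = 3822/5125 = 0.75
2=2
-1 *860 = -860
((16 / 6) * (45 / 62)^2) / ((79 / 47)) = 63450 / 75919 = 0.84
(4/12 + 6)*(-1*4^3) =-1216/3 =-405.33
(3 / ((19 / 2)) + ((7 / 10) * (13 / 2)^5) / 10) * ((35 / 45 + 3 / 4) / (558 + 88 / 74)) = 20106275783 / 9057254400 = 2.22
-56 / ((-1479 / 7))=392 / 1479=0.27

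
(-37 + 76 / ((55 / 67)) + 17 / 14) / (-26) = -43733 / 20020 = -2.18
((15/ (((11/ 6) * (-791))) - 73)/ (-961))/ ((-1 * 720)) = -635263/ 6020395920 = -0.00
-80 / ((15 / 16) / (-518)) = 132608 / 3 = 44202.67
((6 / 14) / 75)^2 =1 / 30625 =0.00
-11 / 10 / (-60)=11 / 600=0.02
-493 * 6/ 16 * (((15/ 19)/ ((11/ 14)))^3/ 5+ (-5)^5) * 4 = 2310787.47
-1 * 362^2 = -131044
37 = 37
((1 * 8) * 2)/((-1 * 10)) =-8/5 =-1.60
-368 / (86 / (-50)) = 9200 / 43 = 213.95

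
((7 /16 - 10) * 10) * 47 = -35955 /8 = -4494.38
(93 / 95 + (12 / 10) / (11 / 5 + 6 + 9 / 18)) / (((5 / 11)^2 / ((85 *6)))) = 37976334 / 13775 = 2756.90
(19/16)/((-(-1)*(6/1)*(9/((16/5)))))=19/270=0.07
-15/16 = -0.94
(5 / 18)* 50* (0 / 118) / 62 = 0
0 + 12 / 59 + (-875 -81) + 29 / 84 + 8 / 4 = -4725305 / 4956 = -953.45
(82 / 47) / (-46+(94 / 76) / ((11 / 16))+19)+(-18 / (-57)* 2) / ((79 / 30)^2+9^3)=-212999271902 / 3115275191971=-0.07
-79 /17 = -4.65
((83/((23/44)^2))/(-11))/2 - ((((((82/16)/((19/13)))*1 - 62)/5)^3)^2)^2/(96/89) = -11488226821818666971915233301066414402637129065784761/1885775601438760342476816384000000000000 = -6092043408056.44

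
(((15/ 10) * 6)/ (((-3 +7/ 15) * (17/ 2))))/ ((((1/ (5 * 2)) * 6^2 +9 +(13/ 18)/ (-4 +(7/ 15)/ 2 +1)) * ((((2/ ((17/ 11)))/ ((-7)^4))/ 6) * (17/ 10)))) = -6053221125/ 27290593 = -221.81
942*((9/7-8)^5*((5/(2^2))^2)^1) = -2700537457425/134456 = -20084915.94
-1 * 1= -1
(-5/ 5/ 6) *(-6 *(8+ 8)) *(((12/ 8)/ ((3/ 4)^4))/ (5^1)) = 2048/ 135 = 15.17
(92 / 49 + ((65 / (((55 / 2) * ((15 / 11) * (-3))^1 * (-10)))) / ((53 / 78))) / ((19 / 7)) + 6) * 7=55.36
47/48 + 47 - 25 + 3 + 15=1967/48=40.98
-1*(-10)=10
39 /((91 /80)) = 240 /7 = 34.29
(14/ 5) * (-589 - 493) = -15148/ 5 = -3029.60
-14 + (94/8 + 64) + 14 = 303/4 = 75.75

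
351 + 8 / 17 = 5975 / 17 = 351.47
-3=-3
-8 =-8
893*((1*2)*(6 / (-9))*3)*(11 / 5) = -39292 / 5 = -7858.40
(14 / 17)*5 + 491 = 8417 / 17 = 495.12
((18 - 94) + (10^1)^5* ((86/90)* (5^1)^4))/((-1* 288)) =-134374829/648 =-207368.56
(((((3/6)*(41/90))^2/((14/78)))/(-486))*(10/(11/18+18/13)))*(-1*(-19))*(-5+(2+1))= 5397691/47662020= 0.11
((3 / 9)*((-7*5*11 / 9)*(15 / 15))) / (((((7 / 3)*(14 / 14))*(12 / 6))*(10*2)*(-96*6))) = 11 / 41472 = 0.00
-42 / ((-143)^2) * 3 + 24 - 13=224813 / 20449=10.99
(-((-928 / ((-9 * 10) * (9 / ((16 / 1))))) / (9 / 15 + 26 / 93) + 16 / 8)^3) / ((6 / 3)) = -8023432882283500 / 1346670096507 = -5957.98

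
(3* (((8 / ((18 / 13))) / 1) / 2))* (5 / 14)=3.10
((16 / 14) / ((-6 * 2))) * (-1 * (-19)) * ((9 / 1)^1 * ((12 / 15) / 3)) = -152 / 35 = -4.34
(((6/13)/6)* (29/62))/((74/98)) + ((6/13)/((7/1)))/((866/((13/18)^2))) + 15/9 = 8367917977/4881086028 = 1.71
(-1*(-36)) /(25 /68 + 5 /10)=2448 /59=41.49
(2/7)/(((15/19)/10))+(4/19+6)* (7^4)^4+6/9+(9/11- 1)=301954407155400690/1463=206393989853315.58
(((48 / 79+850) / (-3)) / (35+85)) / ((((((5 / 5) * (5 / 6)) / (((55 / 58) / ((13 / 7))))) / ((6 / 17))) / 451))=-1166792473 / 5063110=-230.45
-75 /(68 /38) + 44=71 /34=2.09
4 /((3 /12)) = 16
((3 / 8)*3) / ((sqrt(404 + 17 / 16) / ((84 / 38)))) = 0.12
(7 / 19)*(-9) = -63 / 19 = -3.32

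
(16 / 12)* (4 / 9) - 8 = -200 / 27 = -7.41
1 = 1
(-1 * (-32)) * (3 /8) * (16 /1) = 192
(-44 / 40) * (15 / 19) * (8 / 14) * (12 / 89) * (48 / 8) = -0.40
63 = 63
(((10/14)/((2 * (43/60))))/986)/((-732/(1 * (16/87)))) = -100/787521651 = -0.00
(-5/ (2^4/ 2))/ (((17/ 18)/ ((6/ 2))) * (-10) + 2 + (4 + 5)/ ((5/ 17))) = -0.02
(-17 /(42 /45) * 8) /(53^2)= -1020 /19663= -0.05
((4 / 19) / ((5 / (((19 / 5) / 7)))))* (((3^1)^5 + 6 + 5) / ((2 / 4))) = 2032 / 175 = 11.61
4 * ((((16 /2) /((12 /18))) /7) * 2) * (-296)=-28416 /7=-4059.43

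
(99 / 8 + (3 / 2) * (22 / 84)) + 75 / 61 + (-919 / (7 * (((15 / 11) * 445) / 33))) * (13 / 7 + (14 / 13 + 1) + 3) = -24559943547 / 691654600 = -35.51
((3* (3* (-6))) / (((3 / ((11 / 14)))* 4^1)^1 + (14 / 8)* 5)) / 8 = -297 / 1057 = -0.28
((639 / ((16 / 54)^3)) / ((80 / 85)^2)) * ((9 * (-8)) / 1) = -32713913637 / 16384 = -1996698.83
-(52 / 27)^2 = -3.71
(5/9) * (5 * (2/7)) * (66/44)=25/21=1.19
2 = 2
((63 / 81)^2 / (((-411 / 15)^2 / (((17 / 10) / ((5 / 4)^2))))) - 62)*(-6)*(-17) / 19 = -16023619484 / 48142485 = -332.84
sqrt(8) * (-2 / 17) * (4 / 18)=-8 * sqrt(2) / 153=-0.07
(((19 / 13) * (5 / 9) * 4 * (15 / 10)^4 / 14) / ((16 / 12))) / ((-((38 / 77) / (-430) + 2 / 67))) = -406437075 / 13244192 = -30.69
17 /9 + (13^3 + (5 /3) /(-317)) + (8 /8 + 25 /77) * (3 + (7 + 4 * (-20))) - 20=65469845 /31383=2086.16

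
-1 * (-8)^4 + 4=-4092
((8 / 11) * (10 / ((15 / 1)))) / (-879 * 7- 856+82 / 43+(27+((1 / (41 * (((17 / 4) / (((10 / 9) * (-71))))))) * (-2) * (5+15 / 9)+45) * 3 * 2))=-719304 / 9901123001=-0.00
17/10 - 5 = -33/10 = -3.30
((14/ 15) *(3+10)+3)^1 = 227/ 15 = 15.13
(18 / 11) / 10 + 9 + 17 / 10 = 239 / 22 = 10.86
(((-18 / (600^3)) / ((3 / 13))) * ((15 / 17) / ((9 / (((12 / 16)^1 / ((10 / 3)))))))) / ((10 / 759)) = -0.00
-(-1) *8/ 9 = 8/ 9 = 0.89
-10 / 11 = -0.91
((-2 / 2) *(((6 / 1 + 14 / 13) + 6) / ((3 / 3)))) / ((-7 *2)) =85 / 91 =0.93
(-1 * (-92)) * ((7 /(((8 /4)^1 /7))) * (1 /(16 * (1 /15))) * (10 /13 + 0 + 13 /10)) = 909489 /208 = 4372.54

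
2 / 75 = 0.03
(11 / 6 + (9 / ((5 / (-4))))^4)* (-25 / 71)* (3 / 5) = -10084571 / 17750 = -568.14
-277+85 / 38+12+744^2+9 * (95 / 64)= 672796501 / 1216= 553286.60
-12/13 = -0.92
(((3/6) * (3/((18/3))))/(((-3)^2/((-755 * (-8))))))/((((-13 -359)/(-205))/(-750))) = -19346875/279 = -69343.64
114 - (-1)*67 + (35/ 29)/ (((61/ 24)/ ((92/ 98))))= 2246843/ 12383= 181.45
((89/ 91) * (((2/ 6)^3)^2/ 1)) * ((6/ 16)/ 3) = 89/ 530712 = 0.00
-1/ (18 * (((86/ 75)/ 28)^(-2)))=-1849/ 19845000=-0.00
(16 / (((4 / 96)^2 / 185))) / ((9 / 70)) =13260800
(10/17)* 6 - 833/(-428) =39841/7276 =5.48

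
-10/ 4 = -5/ 2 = -2.50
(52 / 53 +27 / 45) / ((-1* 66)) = -419 / 17490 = -0.02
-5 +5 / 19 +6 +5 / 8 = 287 / 152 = 1.89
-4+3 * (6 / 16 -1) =-47 / 8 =-5.88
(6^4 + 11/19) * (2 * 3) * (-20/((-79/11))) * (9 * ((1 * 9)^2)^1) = 23705767800/1501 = 15793316.32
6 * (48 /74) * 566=81504 /37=2202.81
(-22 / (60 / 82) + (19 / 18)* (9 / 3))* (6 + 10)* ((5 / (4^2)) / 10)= -269 / 20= -13.45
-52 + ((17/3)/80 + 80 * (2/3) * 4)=38737/240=161.40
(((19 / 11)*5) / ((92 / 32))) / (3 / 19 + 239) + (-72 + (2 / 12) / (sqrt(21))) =-10344883 / 143704 + sqrt(21) / 126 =-71.95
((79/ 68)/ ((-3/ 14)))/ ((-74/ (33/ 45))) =6083/ 113220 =0.05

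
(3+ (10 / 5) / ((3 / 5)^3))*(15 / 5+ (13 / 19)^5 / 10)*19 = 24710561053 / 35186670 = 702.27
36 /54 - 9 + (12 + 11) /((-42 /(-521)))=11633 /42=276.98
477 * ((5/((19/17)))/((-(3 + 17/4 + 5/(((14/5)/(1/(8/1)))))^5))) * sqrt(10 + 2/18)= -0.29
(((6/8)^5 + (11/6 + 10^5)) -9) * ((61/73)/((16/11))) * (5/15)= 206116916423/10764288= 19148.22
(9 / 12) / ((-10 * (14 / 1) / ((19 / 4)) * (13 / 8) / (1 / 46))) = -57 / 167440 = -0.00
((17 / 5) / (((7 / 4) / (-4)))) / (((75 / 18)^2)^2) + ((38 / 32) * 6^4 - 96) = 19728163113 / 13671875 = 1442.97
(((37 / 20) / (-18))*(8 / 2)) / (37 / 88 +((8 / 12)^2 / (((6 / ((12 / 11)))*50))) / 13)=-105820 / 108257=-0.98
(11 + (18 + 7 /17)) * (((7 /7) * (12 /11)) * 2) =12000 /187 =64.17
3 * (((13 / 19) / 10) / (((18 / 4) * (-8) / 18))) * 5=-39 / 76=-0.51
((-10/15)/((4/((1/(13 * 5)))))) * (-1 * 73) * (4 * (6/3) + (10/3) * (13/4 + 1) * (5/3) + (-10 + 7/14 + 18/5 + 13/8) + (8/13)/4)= 5.15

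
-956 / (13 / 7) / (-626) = 0.82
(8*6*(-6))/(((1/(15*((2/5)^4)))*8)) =-13.82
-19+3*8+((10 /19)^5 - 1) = 10004396 /2476099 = 4.04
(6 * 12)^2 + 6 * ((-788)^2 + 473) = 3733686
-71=-71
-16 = -16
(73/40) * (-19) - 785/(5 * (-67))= -32.33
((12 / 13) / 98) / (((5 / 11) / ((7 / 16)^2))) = 33 / 8320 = 0.00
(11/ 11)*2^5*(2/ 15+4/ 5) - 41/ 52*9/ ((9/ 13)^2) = 2711/ 180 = 15.06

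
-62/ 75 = -0.83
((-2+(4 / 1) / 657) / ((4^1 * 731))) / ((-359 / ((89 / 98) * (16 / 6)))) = 116590 / 25345130391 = 0.00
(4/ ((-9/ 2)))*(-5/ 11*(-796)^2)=25344640/ 99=256006.46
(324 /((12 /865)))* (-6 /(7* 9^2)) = -247.14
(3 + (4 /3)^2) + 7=106 /9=11.78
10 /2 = 5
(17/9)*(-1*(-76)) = 1292/9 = 143.56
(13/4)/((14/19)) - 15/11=1877/616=3.05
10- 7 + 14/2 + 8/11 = 118/11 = 10.73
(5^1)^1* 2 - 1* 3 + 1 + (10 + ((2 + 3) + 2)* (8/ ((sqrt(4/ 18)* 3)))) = 18 + 28* sqrt(2) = 57.60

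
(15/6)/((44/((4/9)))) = 5/198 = 0.03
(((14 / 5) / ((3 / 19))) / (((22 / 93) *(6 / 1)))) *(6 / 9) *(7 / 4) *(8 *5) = 57722 / 99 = 583.05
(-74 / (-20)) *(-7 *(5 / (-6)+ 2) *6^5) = -1174824 / 5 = -234964.80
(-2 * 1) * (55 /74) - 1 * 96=-3607 /37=-97.49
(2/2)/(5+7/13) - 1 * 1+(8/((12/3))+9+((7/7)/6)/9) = 2203/216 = 10.20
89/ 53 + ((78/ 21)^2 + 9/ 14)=83717/ 5194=16.12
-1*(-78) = 78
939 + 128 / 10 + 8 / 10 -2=4753 / 5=950.60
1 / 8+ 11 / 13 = 101 / 104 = 0.97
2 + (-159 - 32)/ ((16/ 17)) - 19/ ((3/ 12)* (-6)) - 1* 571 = -36445/ 48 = -759.27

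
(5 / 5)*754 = 754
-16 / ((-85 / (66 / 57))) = 352 / 1615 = 0.22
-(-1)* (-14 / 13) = -14 / 13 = -1.08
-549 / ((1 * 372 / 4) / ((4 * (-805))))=589260 / 31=19008.39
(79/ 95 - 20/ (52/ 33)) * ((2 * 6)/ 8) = -21972/ 1235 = -17.79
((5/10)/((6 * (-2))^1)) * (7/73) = -7/1752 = -0.00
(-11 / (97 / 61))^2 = 450241 / 9409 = 47.85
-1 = -1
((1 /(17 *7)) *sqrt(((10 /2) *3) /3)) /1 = sqrt(5) /119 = 0.02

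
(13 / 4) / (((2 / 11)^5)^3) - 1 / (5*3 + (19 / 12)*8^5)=8454787890130801971643 / 20406992896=414308366412.38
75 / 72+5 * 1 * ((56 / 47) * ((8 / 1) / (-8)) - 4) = -28105 / 1128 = -24.92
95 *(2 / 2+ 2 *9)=1805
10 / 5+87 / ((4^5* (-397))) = 812969 / 406528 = 2.00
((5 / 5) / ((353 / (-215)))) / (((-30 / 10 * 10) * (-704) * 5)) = -43 / 7455360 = -0.00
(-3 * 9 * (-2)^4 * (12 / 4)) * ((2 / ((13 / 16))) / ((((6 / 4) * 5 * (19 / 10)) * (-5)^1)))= 55296 / 1235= 44.77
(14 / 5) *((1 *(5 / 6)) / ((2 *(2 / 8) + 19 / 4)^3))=64 / 3969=0.02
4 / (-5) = -4 / 5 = -0.80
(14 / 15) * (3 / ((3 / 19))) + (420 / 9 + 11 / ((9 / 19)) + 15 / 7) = 28276 / 315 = 89.77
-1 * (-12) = 12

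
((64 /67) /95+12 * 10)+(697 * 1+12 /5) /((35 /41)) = 209254161 /222775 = 939.31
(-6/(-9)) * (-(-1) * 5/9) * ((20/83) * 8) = 1600/2241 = 0.71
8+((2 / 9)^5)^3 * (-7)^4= 1647129135433160 / 205891132094649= 8.00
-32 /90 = -16 /45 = -0.36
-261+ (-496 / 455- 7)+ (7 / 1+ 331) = 68.91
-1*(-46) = 46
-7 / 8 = -0.88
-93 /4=-23.25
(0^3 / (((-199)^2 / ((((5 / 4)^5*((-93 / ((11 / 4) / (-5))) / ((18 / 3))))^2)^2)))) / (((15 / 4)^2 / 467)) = 0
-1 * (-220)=220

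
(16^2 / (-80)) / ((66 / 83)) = -664 / 165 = -4.02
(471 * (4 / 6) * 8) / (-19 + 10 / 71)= -178352 / 1339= -133.20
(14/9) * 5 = 70/9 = 7.78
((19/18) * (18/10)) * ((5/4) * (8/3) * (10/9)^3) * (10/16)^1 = 11875/2187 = 5.43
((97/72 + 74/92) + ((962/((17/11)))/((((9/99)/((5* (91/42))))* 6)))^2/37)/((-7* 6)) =-17792785389913/180904752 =-98354.44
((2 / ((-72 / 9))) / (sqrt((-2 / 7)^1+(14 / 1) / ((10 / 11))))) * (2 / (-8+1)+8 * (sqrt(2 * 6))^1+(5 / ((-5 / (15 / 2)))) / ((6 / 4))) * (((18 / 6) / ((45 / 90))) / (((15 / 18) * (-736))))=-333 * sqrt(35) / 592480+9 * sqrt(105) / 5290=0.01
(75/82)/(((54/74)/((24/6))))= 1850/369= 5.01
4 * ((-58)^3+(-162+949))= -777300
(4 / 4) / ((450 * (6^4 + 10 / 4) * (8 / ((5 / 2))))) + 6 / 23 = 11219063 / 43006320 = 0.26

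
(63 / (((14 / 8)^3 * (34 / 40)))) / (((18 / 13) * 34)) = 4160 / 14161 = 0.29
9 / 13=0.69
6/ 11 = 0.55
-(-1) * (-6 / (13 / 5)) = -2.31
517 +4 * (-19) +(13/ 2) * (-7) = 791/ 2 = 395.50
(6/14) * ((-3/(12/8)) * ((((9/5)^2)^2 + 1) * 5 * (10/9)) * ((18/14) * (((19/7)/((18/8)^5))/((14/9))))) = -279621632/131274675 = -2.13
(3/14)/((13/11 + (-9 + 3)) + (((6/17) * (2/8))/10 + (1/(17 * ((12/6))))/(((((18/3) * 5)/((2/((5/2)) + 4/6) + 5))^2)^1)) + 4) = -6682500/25197221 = -0.27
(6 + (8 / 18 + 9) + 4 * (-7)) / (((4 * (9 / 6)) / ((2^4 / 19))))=-904 / 513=-1.76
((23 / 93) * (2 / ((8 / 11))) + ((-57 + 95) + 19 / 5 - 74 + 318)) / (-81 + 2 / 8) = -532853 / 150195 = -3.55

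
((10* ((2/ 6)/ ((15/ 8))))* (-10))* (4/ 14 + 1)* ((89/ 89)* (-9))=205.71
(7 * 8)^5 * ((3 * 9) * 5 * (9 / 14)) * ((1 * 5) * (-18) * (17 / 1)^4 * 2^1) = -718549295475916800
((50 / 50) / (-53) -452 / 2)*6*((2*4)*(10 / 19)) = -5749920 / 1007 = -5709.95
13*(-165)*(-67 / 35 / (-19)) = -28743 / 133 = -216.11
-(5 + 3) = -8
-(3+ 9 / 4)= -21 / 4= -5.25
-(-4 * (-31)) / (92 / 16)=-496 / 23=-21.57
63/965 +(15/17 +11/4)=242639/65620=3.70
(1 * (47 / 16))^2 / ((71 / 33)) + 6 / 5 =473541 / 90880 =5.21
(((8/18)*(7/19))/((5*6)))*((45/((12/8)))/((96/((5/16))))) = 35/65664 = 0.00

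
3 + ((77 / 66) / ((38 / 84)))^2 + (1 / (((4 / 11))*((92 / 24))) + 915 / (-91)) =473617 / 1511146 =0.31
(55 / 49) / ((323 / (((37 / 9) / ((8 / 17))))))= 2035 / 67032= 0.03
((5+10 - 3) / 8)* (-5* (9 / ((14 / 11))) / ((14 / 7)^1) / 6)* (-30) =7425 / 56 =132.59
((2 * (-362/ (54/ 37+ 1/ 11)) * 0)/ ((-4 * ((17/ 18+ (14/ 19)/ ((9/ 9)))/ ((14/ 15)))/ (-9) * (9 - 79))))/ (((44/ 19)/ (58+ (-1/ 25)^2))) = 0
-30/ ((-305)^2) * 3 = -18/ 18605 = -0.00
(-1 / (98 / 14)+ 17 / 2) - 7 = 19 / 14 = 1.36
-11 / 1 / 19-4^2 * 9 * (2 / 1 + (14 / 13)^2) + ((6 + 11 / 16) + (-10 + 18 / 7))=-164109409 / 359632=-456.33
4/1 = 4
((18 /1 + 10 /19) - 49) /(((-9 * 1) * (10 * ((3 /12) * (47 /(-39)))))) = -5018 /4465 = -1.12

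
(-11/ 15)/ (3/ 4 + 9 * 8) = -44/ 4365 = -0.01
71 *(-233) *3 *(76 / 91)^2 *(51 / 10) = -7309756152 / 41405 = -176542.84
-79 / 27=-2.93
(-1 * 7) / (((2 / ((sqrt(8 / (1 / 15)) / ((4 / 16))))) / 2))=-306.72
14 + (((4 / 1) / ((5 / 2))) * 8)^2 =4446 / 25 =177.84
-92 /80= -23 /20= -1.15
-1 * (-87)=87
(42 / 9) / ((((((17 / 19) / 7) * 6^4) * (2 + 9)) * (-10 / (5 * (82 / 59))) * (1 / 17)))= -38171 / 1261656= -0.03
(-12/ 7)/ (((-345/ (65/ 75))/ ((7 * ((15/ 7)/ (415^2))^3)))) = 468/ 8060101892212628125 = 0.00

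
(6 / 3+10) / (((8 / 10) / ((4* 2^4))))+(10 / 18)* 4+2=8678 / 9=964.22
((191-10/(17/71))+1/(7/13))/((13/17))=17980/91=197.58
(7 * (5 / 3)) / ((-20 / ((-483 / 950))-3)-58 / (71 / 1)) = 400085 / 1218107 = 0.33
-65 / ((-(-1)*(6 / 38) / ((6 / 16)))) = -1235 / 8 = -154.38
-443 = -443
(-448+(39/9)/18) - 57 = -27257/54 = -504.76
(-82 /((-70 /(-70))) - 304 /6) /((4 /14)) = -1393 /3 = -464.33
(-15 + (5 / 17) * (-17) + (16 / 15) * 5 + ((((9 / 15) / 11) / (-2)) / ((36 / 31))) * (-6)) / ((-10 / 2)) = 9587 / 3300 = 2.91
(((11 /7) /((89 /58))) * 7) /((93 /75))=15950 /2759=5.78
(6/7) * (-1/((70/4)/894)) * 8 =-85824/245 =-350.30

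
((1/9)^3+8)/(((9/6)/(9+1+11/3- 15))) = -46664/6561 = -7.11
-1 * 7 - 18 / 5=-53 / 5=-10.60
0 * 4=0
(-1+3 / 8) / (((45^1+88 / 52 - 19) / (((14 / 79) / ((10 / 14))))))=-637 / 113760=-0.01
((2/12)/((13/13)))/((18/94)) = 47/54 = 0.87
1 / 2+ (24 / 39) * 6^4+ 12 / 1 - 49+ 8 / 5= 99143 / 130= 762.64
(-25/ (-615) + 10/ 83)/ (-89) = -0.00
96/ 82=48/ 41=1.17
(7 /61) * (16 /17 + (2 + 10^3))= 119350 /1037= 115.09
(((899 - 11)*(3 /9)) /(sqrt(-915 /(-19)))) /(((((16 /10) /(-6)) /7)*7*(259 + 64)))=-74*sqrt(17385) /19703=-0.50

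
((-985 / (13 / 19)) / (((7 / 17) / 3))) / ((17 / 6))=-336870 / 91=-3701.87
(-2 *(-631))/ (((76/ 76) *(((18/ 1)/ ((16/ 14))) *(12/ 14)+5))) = 2524/ 37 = 68.22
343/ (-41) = -343/ 41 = -8.37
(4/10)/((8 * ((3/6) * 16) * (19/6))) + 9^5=89754483/1520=59049.00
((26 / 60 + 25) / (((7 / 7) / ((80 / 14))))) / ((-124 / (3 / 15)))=-109 / 465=-0.23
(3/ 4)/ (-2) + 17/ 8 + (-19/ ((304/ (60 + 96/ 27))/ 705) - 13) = -8435/ 3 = -2811.67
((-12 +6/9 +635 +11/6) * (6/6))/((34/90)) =56295/34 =1655.74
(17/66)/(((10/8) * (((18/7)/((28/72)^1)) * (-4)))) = -833/106920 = -0.01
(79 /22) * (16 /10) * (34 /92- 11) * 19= -1467978 /1265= -1160.46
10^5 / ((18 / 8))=400000 / 9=44444.44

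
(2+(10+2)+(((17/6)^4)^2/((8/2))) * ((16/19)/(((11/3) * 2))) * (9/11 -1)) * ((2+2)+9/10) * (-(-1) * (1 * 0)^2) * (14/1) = 0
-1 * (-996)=996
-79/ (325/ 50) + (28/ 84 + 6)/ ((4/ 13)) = 1315/ 156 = 8.43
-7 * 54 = -378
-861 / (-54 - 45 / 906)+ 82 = 532836 / 5441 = 97.93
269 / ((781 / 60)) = 16140 / 781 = 20.67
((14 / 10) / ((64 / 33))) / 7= 33 / 320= 0.10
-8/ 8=-1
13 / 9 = 1.44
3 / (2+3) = 3 / 5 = 0.60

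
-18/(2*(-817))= 0.01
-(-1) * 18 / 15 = 6 / 5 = 1.20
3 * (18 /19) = 54 /19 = 2.84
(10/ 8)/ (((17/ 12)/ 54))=810/ 17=47.65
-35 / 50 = -7 / 10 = -0.70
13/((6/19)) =247/6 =41.17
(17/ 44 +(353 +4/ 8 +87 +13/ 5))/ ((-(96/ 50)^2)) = -12195875/ 101376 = -120.30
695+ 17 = 712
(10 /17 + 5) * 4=22.35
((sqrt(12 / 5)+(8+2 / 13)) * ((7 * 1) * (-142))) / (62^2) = -26341 / 12493 - 497 * sqrt(15) / 4805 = -2.51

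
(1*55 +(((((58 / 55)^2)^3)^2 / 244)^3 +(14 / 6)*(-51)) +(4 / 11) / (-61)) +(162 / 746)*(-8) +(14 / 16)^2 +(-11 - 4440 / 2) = -5596323090768154855423112426963917670459985848715452714320132947740970606087 / 2437446727633249264469490805144360141965804242528975009918212890625000000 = -2295.98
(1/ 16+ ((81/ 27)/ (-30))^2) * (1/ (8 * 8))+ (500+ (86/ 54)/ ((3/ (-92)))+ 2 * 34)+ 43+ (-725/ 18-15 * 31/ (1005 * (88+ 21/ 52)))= 333306506670451/ 638666726400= 521.88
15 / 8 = 1.88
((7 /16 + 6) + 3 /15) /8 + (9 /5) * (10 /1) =12051 /640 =18.83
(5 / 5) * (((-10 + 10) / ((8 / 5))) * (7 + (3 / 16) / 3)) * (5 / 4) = 0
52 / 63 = 0.83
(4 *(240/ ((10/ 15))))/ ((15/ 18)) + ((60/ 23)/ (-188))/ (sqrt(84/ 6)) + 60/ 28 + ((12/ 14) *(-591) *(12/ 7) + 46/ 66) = 1394552/ 1617 - 15 *sqrt(14)/ 15134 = 862.43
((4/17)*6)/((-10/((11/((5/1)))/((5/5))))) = -132/425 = -0.31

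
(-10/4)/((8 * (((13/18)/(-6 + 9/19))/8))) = 4725/247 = 19.13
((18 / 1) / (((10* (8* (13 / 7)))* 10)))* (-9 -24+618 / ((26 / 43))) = 405027 / 33800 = 11.98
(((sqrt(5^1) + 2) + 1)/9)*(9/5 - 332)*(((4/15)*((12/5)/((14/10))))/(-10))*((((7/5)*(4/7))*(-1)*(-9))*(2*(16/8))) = 211328*sqrt(5)/4375 + 633984/4375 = 252.92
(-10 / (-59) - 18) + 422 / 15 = 9118 / 885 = 10.30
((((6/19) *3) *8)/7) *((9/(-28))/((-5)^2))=-324/23275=-0.01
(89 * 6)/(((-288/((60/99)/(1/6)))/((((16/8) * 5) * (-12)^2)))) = -106800/11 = -9709.09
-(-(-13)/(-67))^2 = -169/4489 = -0.04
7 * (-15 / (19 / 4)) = -420 / 19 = -22.11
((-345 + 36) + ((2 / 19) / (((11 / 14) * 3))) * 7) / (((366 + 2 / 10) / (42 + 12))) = -17419230 / 382679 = -45.52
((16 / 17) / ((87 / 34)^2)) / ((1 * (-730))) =-0.00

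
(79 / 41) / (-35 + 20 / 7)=-553 / 9225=-0.06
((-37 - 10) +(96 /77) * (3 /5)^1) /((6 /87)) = -516403 /770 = -670.65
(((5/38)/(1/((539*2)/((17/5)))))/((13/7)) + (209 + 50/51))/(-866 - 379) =-2928098/15683265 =-0.19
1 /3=0.33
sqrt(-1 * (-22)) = sqrt(22) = 4.69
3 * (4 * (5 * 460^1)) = 27600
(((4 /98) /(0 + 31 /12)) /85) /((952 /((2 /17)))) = 6 /261199645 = 0.00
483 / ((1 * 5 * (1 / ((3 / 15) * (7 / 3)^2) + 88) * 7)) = 3381 / 21785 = 0.16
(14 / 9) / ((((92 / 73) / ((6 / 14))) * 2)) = 73 / 276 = 0.26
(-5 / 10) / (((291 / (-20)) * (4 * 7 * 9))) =5 / 36666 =0.00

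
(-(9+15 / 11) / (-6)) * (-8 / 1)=-152 / 11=-13.82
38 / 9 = 4.22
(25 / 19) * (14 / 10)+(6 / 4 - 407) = -15339 / 38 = -403.66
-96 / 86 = -48 / 43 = -1.12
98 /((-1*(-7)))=14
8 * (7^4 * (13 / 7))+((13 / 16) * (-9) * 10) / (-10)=570869 / 16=35679.31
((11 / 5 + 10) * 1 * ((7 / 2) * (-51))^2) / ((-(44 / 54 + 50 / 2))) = -12347559 / 820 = -15058.00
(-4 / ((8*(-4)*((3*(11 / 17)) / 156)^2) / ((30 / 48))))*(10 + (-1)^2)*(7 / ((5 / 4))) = 31080.64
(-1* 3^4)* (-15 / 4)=1215 / 4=303.75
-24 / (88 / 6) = -18 / 11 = -1.64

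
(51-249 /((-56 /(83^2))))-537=30145.45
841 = 841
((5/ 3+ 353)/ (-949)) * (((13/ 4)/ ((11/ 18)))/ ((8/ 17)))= -6783/ 1606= -4.22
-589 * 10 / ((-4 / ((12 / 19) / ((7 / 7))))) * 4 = 3720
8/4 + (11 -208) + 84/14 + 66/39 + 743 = 7224/13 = 555.69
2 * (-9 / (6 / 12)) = -36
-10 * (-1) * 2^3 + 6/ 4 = 163/ 2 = 81.50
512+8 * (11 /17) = 8792 /17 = 517.18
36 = 36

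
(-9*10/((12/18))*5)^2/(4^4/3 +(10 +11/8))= 10935000/2321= 4711.33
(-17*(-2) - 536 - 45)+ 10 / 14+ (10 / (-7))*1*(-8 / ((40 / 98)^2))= -16719 / 35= -477.69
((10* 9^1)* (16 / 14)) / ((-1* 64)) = -45 / 28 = -1.61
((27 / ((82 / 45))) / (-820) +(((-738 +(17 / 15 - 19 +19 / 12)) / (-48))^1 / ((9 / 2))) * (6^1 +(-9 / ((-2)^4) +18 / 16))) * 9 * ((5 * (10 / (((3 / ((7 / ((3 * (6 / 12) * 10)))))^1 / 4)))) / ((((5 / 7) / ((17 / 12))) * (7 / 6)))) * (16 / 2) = 63322186585 / 726192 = 87197.58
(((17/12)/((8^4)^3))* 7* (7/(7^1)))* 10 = 595/412316860416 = 0.00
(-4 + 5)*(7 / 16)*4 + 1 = 11 / 4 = 2.75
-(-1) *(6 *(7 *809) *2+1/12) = 815473/12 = 67956.08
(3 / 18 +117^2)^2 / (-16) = -6746158225 / 576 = -11712080.25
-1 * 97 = -97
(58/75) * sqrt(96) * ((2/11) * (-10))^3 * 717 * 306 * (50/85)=-5877680.01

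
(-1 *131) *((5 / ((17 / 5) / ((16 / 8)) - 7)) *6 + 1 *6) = -2358 / 53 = -44.49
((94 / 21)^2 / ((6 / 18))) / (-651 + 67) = -0.10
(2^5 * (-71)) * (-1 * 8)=18176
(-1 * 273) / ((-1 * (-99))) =-91 / 33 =-2.76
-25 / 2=-12.50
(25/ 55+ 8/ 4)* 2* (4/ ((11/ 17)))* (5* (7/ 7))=18360/ 121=151.74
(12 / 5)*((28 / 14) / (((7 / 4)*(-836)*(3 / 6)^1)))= -48 / 7315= -0.01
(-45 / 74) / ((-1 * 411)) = 0.00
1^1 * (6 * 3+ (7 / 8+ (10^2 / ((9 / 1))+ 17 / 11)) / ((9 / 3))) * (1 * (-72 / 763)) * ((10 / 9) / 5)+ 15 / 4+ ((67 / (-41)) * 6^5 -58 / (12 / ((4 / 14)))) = -67454224537 / 5309172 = -12705.22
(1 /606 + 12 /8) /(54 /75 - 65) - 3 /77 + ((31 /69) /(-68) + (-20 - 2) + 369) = 6781221356865 /19546307396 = 346.93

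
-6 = -6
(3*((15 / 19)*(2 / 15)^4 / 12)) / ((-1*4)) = -0.00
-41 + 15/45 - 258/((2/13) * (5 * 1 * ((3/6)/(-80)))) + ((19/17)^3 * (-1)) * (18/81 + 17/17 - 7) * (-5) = 2369279590/44217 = 53583.00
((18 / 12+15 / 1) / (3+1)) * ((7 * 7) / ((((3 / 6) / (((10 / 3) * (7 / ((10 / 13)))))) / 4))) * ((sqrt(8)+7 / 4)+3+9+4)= 98098 * sqrt(2)+3482479 / 4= 1009351.27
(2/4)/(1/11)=11/2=5.50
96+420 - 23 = 493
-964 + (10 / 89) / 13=-1115338 / 1157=-963.99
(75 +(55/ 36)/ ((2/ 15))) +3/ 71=86.50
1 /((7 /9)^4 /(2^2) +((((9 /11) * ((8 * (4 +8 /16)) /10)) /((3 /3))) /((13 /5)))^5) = 1569315327100092 /3071802292807151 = 0.51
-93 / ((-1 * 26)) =93 / 26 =3.58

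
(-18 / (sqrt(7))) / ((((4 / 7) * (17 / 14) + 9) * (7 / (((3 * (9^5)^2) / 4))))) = -94143178827 * sqrt(7) / 950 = -262188882.96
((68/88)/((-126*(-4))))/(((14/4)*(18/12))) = 17/58212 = 0.00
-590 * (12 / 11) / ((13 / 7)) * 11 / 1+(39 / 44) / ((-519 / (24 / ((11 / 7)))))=-3812.33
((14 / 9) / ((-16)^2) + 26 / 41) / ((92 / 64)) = 30239 / 67896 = 0.45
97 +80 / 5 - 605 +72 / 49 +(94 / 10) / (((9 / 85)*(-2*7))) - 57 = -488515 / 882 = -553.87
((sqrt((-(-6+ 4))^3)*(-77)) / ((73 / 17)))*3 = -7854*sqrt(2) / 73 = -152.15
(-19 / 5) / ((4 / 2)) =-19 / 10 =-1.90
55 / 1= 55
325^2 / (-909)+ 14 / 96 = -1687879 / 14544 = -116.05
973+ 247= 1220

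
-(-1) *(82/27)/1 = 82/27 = 3.04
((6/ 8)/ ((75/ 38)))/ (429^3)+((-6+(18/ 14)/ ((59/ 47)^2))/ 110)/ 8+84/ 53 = 64401496269508417/ 40785876587055600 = 1.58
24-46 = -22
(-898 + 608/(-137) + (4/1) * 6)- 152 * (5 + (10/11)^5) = -38232873766/22063987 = -1732.82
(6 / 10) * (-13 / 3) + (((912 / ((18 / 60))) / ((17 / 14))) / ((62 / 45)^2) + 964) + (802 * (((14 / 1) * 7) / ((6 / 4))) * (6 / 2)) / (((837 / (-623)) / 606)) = -52123852620689 / 735165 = -70900889.76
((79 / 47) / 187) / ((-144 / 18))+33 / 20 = 579679 / 351560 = 1.65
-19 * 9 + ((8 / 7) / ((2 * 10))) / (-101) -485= -2318962 / 3535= -656.00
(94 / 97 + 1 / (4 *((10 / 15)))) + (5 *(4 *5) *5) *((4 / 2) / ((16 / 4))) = 195043 / 776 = 251.34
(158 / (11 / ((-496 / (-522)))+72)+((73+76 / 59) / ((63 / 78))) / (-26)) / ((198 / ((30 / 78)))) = -0.00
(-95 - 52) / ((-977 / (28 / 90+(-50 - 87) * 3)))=-905569 / 14655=-61.79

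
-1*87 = -87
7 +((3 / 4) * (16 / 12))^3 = 8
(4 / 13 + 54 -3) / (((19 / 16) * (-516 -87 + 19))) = -1334 / 18031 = -0.07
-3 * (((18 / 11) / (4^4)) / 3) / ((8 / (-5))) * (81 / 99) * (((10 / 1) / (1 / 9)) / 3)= 0.10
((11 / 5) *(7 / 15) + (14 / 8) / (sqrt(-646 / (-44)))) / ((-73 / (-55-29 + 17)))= 469 *sqrt(7106) / 94316 + 5159 / 5475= 1.36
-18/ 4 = -9/ 2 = -4.50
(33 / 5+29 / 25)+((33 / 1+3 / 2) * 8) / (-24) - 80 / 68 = -4179 / 850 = -4.92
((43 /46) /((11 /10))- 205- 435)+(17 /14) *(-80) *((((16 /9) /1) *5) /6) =-37443845 /47817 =-783.07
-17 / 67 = -0.25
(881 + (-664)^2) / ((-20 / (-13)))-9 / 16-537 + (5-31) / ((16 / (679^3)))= -40673159671 / 80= -508414495.89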